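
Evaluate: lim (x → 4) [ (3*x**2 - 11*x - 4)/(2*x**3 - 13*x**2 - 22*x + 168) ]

-13/30

At x = 4 both the top and bottom vanish — a removable singularity. Factoring out (x - 4) from each leaves (3*x + 1)/(2*x^2 - 5*x - 42), which at x = 4 equals -13/30.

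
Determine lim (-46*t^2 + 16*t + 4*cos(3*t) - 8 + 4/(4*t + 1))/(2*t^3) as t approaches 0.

Substitution gives 0/0; apply L'Hôpital's rule 3 times.
After differentiating numerator and denominator 3 times the quotient is (108*sin(3*t) - 1536/(4*t + 1)^4)/(12); at t = 0 this is -128.

-128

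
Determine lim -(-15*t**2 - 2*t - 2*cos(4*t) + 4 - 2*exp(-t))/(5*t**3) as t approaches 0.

Substitution gives 0/0; apply L'Hôpital's rule 3 times.
After differentiating numerator and denominator 3 times the quotient is (-128*sin(4*t) + 2*e^(-t))/(-30); at t = 0 this is -1/15.

-1/15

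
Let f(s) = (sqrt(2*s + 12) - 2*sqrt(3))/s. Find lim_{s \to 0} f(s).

A 0/0 form; rationalise with √(12 + 2s) + √12. This collapses the numerator to 2s, leaving 2/(√(12 + 2s) + √12) → 2/(2√12) = √(3)/6.

√(3)/6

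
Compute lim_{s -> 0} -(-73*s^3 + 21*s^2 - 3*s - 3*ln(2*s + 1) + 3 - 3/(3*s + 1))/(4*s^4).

Substitution gives 0/0 (the numerator vanishes to order 4).
Expand each term to order s^4: the coefficient of s^4 in -3·1/(1 + 3s) is -243 and in -3·ln(1 + 2s) is 12.
Lower-order terms cancel with the polynomial part, so the numerator is (-231)·s^4 + o(s^4), and the limit is (-231)/(-4) = 231/4.

231/4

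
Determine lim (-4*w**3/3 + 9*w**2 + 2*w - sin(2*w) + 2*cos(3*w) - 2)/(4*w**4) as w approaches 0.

Substitution gives 0/0 (the numerator vanishes to order 4).
Expand each term to order w^4: the coefficient of w^4 in −sin(2w) is 0 and in 2·cos(3w) is 27/4.
Lower-order terms cancel with the polynomial part, so the numerator is (27/4)·w^4 + o(w^4), and the limit is (27/4)/(4) = 27/16.

27/16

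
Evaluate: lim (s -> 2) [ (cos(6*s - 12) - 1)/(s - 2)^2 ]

Direct substitution gives 0/0.
Apply L'Hôpital: lim (-6*sin(6*s - 12))/(2*s - 4), still 0/0.
After 2 applications of L'Hôpital's rule the quotient is (-36*cos(6*s - 12))/(2); substituting s = 2 gives -18.

-18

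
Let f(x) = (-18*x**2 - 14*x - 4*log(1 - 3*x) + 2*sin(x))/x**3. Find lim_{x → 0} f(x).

Substitution gives 0/0 (the numerator vanishes to order 3).
Expand each term to order x^3: the coefficient of x^3 in -4·ln(1 - 3x) is 36 and in 2·sin(x) is -1/3.
Lower-order terms cancel with the polynomial part, so the numerator is (107/3)·x^3 + o(x^3), and the limit is (107/3)/(1) = 107/3.

107/3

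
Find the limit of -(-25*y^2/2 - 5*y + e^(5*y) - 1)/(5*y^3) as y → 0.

Direct substitution gives 0/0.
Apply L'Hôpital: lim (-25*y + 5*e^(5*y) - 5)/(-15*y^2), still 0/0.
Apply L'Hôpital: lim (25*e^(5*y) - 25)/(-30*y), still 0/0.
After 3 applications of L'Hôpital's rule the quotient is (125*e^(5*y))/(-30); substituting y = 0 gives -25/6.

-25/6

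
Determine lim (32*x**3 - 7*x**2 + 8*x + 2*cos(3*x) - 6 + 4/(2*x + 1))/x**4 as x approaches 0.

283/4

Substitution gives 0/0 (the numerator vanishes to order 4).
Expand each term to order x^4: the coefficient of x^4 in 4·1/(1 + 2x) is 64 and in 2·cos(3x) is 27/4.
Lower-order terms cancel with the polynomial part, so the numerator is (283/4)·x^4 + o(x^4), and the limit is (283/4)/(1) = 283/4.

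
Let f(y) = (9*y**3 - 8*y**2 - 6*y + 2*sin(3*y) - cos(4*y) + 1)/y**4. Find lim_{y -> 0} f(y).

Substitution gives 0/0; apply L'Hôpital's rule 4 times.
After differentiating numerator and denominator 4 times the quotient is (162*sin(3*y) - 256*cos(4*y))/(24); at y = 0 this is -32/3.

-32/3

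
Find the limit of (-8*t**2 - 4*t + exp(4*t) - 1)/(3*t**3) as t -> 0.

32/9

Direct substitution gives 0/0.
Apply L'Hôpital: lim (-16*t + 4*e^(4*t) - 4)/(9*t^2), still 0/0.
Apply L'Hôpital: lim (16*e^(4*t) - 16)/(18*t), still 0/0.
After 3 applications of L'Hôpital's rule the quotient is (64*e^(4*t))/(18); substituting t = 0 gives 32/9.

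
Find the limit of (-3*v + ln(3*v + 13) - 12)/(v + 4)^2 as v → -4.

-9/2

Direct substitution gives 0/0.
Apply L'Hôpital: lim (-3 + 3/(3*v + 13))/(2*v + 8), still 0/0.
After 2 applications of L'Hôpital's rule the quotient is (-9/(3*v + 13)^2)/(2); substituting v = -4 gives -9/2.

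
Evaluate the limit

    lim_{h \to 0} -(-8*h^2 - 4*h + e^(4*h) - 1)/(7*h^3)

-32/21

Direct substitution gives 0/0.
Apply L'Hôpital: lim (-16*h + 4*e^(4*h) - 4)/(-21*h^2), still 0/0.
Apply L'Hôpital: lim (16*e^(4*h) - 16)/(-42*h), still 0/0.
After 3 applications of L'Hôpital's rule the quotient is (64*e^(4*h))/(-42); substituting h = 0 gives -32/21.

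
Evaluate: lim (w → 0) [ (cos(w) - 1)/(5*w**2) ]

Direct substitution gives 0/0.
Apply L'Hôpital: lim (-sin(w))/(10*w), still 0/0.
After 2 applications of L'Hôpital's rule the quotient is (-cos(w))/(10); substituting w = 0 gives -1/10.

-1/10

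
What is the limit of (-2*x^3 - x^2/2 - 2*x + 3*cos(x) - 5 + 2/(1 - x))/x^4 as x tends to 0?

Substitution gives 0/0; apply L'Hôpital's rule 4 times.
After differentiating numerator and denominator 4 times the quotient is (3*cos(x) - 48/(x - 1)^5)/(24); at x = 0 this is 17/8.

17/8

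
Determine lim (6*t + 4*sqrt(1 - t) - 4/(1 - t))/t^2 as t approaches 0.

-9/2

Substitution gives 0/0 (the numerator vanishes to order 2).
Expand each term to order t^2: the coefficient of t^2 in -4·1/(1 - t) is -4 and in 4·√(1 - t) is -1/2.
Lower-order terms cancel with the polynomial part, so the numerator is (-9/2)·t^2 + o(t^2), and the limit is (-9/2)/(1) = -9/2.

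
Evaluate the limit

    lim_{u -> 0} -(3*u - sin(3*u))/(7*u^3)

-9/14

Direct substitution gives 0/0.
Apply L'Hôpital: lim (3 - 3*cos(3*u))/(-21*u^2), still 0/0.
Apply L'Hôpital: lim (9*sin(3*u))/(-42*u), still 0/0.
After 3 applications of L'Hôpital's rule the quotient is (27*cos(3*u))/(-42); substituting u = 0 gives -9/14.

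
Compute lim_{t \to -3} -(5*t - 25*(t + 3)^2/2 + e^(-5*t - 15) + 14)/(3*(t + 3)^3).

Direct substitution gives 0/0.
Apply L'Hôpital: lim (-25*t - 5*e^(-5*t - 15) - 70)/(-9*(t + 3)^2), still 0/0.
Apply L'Hôpital: lim (25*e^(-5*t - 15) - 25)/(-18*t - 54), still 0/0.
After 3 applications of L'Hôpital's rule the quotient is (-125*e^(-5*t - 15))/(-18); substituting t = -3 gives 125/18.

125/18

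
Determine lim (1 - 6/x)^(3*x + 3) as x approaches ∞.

Let L be the limit and take ln: ln L = lim (3x + 3)·ln(1 - 6/x) = lim (3x + 3)·(-6/x + O(1/x²)) = -18.
Hence L = e^(-18).

e^(-18)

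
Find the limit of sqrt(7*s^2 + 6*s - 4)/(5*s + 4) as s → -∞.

For large |s|, √(7*s^2 + 6*s - 4) ≈ √7·|s| and the denominator ≈ 5s.
Since s → −∞, |s| = −s, giving −√7/(5) = -√(7)/5.

-√(7)/5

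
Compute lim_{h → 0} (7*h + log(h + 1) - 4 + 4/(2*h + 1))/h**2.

Substitution gives 0/0; apply L'Hôpital's rule 2 times.
After differentiating numerator and denominator 2 times the quotient is (32/(2*h + 1)^3 - 1/(h + 1)^2)/(2); at h = 0 this is 31/2.

31/2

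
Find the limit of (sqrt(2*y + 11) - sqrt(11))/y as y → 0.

A 0/0 form; rationalise with √(11 + 2y) + √11. This collapses the numerator to 2y, leaving 2/(√(11 + 2y) + √11) → 2/(2√11) = √(11)/11.

√(11)/11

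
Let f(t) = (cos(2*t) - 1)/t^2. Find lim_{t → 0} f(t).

-2

Direct substitution gives 0/0.
Apply L'Hôpital: lim (-2*sin(2*t))/(2*t), still 0/0.
After 2 applications of L'Hôpital's rule the quotient is (-4*cos(2*t))/(2); substituting t = 0 gives -2.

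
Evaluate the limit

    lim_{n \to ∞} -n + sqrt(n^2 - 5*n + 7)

-5/2

This has the form ∞ − ∞. Multiply and divide by the conjugate √(n^2 - 5*n + 7) + n.
That gives (-5n + 7) / (√(n^2 - 5*n + 7) + n).
Divide numerator and denominator by n: the limit is -5/(2·1) = -5/2.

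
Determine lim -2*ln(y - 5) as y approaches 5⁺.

∞

As y → 5⁺, y - 5 → 0⁺ and ln(y - 5) → −∞.
Multiplying by -2 gives ∞.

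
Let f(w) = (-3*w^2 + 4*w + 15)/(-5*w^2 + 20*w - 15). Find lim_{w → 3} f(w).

Since w = 3 makes numerator and denominator zero, (w - 3) divides both.
Cancelling it gives (-3*w - 5)/(5 - 5*w); now plug in w = 3 to get 7/5.

7/5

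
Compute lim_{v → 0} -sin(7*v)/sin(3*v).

Substitution gives 0/0.
Divide numerator and denominator by v: sin(7v)/v → 7 and sin(3v)/v → 3, so the limit is -1·7/3 = -7/3.

-7/3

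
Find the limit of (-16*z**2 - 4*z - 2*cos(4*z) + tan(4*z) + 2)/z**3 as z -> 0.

Substitution gives 0/0 (the numerator vanishes to order 3).
Expand each term to order z^3: the coefficient of z^3 in tan(4z) is 64/3 and in -2·cos(4z) is 0.
Lower-order terms cancel with the polynomial part, so the numerator is (64/3)·z^3 + o(z^3), and the limit is (64/3)/(1) = 64/3.

64/3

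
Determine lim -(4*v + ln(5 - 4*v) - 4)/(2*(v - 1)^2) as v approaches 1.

4

Direct substitution gives 0/0.
Apply L'Hôpital: lim (4 - 4/(5 - 4*v))/(4 - 4*v), still 0/0.
After 2 applications of L'Hôpital's rule the quotient is (-16/(5 - 4*v)^2)/(-4); substituting v = 1 gives 4.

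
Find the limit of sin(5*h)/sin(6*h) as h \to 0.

5/6

Substitution gives 0/0.
Divide numerator and denominator by h: sin(5h)/h → 5 and sin(6h)/h → 6, so the limit is 1·5/6 = 5/6.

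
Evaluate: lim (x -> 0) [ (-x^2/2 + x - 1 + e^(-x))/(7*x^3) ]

-1/42

Direct substitution gives 0/0.
Apply L'Hôpital: lim (-x + 1 - e^(-x))/(21*x^2), still 0/0.
Apply L'Hôpital: lim (-1 + e^(-x))/(42*x), still 0/0.
After 3 applications of L'Hôpital's rule the quotient is (-e^(-x))/(42); substituting x = 0 gives -1/42.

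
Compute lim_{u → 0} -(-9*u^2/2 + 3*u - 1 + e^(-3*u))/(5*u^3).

Direct substitution gives 0/0.
Apply L'Hôpital: lim (-9*u + 3 - 3*e^(-3*u))/(-15*u^2), still 0/0.
Apply L'Hôpital: lim (-9 + 9*e^(-3*u))/(-30*u), still 0/0.
After 3 applications of L'Hôpital's rule the quotient is (-27*e^(-3*u))/(-30); substituting u = 0 gives 9/10.

9/10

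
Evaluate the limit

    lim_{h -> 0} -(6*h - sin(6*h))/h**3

-36

Direct substitution gives 0/0.
Apply L'Hôpital: lim (6 - 6*cos(6*h))/(-3*h^2), still 0/0.
Apply L'Hôpital: lim (36*sin(6*h))/(-6*h), still 0/0.
After 3 applications of L'Hôpital's rule the quotient is (216*cos(6*h))/(-6); substituting h = 0 gives -36.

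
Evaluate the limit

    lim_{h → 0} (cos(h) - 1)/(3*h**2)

-1/6

Direct substitution gives 0/0.
Apply L'Hôpital: lim (-sin(h))/(6*h), still 0/0.
After 2 applications of L'Hôpital's rule the quotient is (-cos(h))/(6); substituting h = 0 gives -1/6.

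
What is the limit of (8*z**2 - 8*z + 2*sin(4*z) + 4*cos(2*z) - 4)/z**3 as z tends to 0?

Substitution gives 0/0 (the numerator vanishes to order 3).
Expand each term to order z^3: the coefficient of z^3 in 4·cos(2z) is 0 and in 2·sin(4z) is -64/3.
Lower-order terms cancel with the polynomial part, so the numerator is (-64/3)·z^3 + o(z^3), and the limit is (-64/3)/(1) = -64/3.

-64/3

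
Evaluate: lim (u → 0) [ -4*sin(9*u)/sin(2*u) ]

-18

Substitution gives 0/0.
Divide numerator and denominator by u: sin(9u)/u → 9 and sin(2u)/u → 2, so the limit is -4·9/2 = -18.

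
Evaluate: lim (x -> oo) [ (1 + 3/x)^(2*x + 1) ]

e^(6)

Let L be the limit and take ln: ln L = lim (2x + 1)·ln(1 + 3/x) = lim (2x + 1)·(3/x + O(1/x²)) = 6.
Hence L = e^(6).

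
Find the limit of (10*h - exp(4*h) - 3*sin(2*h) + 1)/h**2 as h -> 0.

-8

Substitution gives 0/0; apply L'Hôpital's rule 2 times.
After differentiating numerator and denominator 2 times the quotient is (-16*e^(4*h) + 12*sin(2*h))/(2); at h = 0 this is -8.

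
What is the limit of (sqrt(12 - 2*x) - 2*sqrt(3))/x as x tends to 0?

Substitution gives 0/0. Multiply numerator and denominator by the conjugate √(12 - 2x) + √12.
The numerator becomes (12 - 2x) − 12 = -2x, so the expression simplifies to -2/(√(12 - 2x) + √12).
Letting x → 0 gives -2/(2√12) = -√(3)/6.

-√(3)/6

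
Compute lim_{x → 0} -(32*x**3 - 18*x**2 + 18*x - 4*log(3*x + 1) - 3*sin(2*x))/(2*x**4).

Substitution gives 0/0 (the numerator vanishes to order 4).
Expand each term to order x^4: the coefficient of x^4 in -3·sin(2x) is 0 and in -4·ln(1 + 3x) is 81.
Lower-order terms cancel with the polynomial part, so the numerator is (81)·x^4 + o(x^4), and the limit is (81)/(-2) = -81/2.

-81/2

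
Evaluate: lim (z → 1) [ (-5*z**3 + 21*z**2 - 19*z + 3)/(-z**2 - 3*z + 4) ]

-8/5

At z = 1 both the top and bottom vanish — a removable singularity. Factoring out (z - 1) from each leaves (-5*z^2 + 16*z - 3)/(-z - 4), which at z = 1 equals -8/5.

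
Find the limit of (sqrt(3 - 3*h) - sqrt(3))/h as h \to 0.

-√(3)/2

A 0/0 form; rationalise with √(3 - 3h) + √3. This collapses the numerator to -3h, leaving -3/(√(3 - 3h) + √3) → -3/(2√3) = -√(3)/2.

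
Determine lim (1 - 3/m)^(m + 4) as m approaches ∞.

Let L be the limit and take ln: ln L = lim (m + 4)·ln(1 - 3/m) = lim (m + 4)·(-3/m + O(1/m²)) = -3.
Hence L = e^(-3).

e^(-3)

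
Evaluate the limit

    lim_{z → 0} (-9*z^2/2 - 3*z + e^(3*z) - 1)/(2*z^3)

9/4

Direct substitution gives 0/0.
Apply L'Hôpital: lim (-9*z + 3*e^(3*z) - 3)/(6*z^2), still 0/0.
Apply L'Hôpital: lim (9*e^(3*z) - 9)/(12*z), still 0/0.
After 3 applications of L'Hôpital's rule the quotient is (27*e^(3*z))/(12); substituting z = 0 gives 9/4.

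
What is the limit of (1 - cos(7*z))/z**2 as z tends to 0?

49/2

Substitution gives 0/0.
Use (1 − cos u)/u² → 1/2 with u = 7z: the limit is 7²/(2·1) = 49/2.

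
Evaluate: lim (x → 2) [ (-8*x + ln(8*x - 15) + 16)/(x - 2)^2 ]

Direct substitution gives 0/0.
Apply L'Hôpital: lim (-8 + 8/(8*x - 15))/(2*x - 4), still 0/0.
After 2 applications of L'Hôpital's rule the quotient is (-64/(8*x - 15)^2)/(2); substituting x = 2 gives -32.

-32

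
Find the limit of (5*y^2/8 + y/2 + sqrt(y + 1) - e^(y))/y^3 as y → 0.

-5/48

Substitution gives 0/0; apply L'Hôpital's rule 3 times.
After differentiating numerator and denominator 3 times the quotient is (-e^(y) + 3/(8*(y + 1)^(5/2)))/(6); at y = 0 this is -5/48.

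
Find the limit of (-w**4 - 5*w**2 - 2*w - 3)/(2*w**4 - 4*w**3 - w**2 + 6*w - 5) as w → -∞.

-1/2

Numerator and denominator both have degree 4.
Dividing every term by w^4, all lower-order terms vanish and the limit is the ratio of leading coefficients, -1/(2) = -1/2.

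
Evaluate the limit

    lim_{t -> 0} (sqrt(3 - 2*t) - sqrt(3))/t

-√(3)/3

A 0/0 form; rationalise with √(3 - 2t) + √3. This collapses the numerator to -2t, leaving -2/(√(3 - 2t) + √3) → -2/(2√3) = -√(3)/3.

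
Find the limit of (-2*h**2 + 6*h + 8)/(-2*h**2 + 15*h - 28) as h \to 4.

Direct substitution gives 0/0, so factor. Both numerator and denominator have (h - 4) as a factor.
After cancelling, the expression reduces to (-2*h - 2)/(7 - 2*h).
Substituting h = 4 gives 10.

10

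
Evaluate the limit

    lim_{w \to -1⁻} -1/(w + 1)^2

As w → -1⁻, (w + 1) → 0⁻, so (w + 1)^2 → 0⁺ and -1/(w + 1)^2 → -∞.

-∞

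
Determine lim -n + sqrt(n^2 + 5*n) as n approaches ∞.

5/2

An ∞ − ∞ form. Rationalising with the conjugate, the difference becomes (5n) / (√(n^2 + 5*n) + n).
For large n the denominator behaves like 2·n, so the quotient tends to 5/2 = 5/2.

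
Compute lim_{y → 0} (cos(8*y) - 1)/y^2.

Direct substitution gives 0/0.
Apply L'Hôpital: lim (-8*sin(8*y))/(2*y), still 0/0.
After 2 applications of L'Hôpital's rule the quotient is (-64*cos(8*y))/(2); substituting y = 0 gives -32.

-32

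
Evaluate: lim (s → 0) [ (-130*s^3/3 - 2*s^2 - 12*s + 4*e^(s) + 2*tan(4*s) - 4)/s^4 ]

1/6

Substitution gives 0/0; apply L'Hôpital's rule 4 times.
After differentiating numerator and denominator 4 times the quotient is (4*e^(s) + 12288*tan(4*s)^5 + 20480*tan(4*s)^3 + 8192*tan(4*s))/(24); at s = 0 this is 1/6.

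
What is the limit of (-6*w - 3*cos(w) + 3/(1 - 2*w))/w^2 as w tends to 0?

Substitution gives 0/0 (the numerator vanishes to order 2).
Expand each term to order w^2: the coefficient of w^2 in 3·1/(1 - 2w) is 12 and in -3·cos(w) is 3/2.
Lower-order terms cancel with the polynomial part, so the numerator is (27/2)·w^2 + o(w^2), and the limit is (27/2)/(1) = 27/2.

27/2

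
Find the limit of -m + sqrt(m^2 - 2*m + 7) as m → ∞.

-1

An ∞ − ∞ form. Rationalising with the conjugate, the difference becomes (-2m + 7) / (√(m^2 - 2*m + 7) + m).
For large m the denominator behaves like 2·m, so the quotient tends to -2/2 = -1.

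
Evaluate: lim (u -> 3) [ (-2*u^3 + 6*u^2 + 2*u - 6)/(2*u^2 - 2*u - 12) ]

-8/5

Since u = 3 makes numerator and denominator zero, (u - 3) divides both.
Cancelling it gives (2 - 2*u^2)/(2*u + 4); now plug in u = 3 to get -8/5.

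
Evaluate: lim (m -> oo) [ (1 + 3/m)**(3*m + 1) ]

e^(9)

Write it as [(1 + 3/m)^m]^(3) · (1 + 3/m)^(1). The bracketed term tends to e^(3) and the second factor to 1, so the limit is e^(9).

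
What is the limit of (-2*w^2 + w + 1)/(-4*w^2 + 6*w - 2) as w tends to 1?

Since w = 1 makes numerator and denominator zero, (w - 1) divides both.
Cancelling it gives (-2*w - 1)/(2 - 4*w); now plug in w = 1 to get 3/2.

3/2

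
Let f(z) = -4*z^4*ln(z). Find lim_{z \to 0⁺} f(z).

This is a 0·(−∞) form. Rewrite as -4·ln(z) / z^(−4) and apply L'Hôpital:
the derivative quotient is -4·(1/z) / (−4·z^(−5)) = (4/4)·z^4 → 0.

0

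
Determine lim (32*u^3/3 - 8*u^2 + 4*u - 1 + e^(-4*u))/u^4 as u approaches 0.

Direct substitution gives 0/0.
Apply L'Hôpital: lim (32*u^2 - 16*u + 4 - 4*e^(-4*u))/(4*u^3), still 0/0.
Apply L'Hôpital: lim (64*u - 16 + 16*e^(-4*u))/(12*u^2), still 0/0.
Apply L'Hôpital: lim (64 - 64*e^(-4*u))/(24*u), still 0/0.
After 4 applications of L'Hôpital's rule the quotient is (256*e^(-4*u))/(24); substituting u = 0 gives 32/3.

32/3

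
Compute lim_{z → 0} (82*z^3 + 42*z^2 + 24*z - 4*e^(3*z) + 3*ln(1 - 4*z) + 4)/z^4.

-411/2

Substitution gives 0/0 (the numerator vanishes to order 4).
Expand each term to order z^4: the coefficient of z^4 in 3·ln(1 - 4z) is -192 and in -4·e^(3z) is -27/2.
Lower-order terms cancel with the polynomial part, so the numerator is (-411/2)·z^4 + o(z^4), and the limit is (-411/2)/(1) = -411/2.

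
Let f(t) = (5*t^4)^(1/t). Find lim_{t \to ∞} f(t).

Base → ∞ and exponent → 0: an ∞^0 form.
Take logs: (1/t)·ln(5·t^4) = (ln 5 + 4·ln t)/t → 0.
So the limit is e^0 = 1.

1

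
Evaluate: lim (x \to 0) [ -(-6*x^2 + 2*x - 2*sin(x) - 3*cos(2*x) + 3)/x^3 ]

Substitution gives 0/0; apply L'Hôpital's rule 3 times.
After differentiating numerator and denominator 3 times the quotient is (-24*sin(2*x) + 2*cos(x))/(-6); at x = 0 this is -1/3.

-1/3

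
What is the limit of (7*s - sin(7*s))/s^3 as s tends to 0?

343/6

Direct substitution gives 0/0.
Apply L'Hôpital: lim (7 - 7*cos(7*s))/(3*s^2), still 0/0.
Apply L'Hôpital: lim (49*sin(7*s))/(6*s), still 0/0.
After 3 applications of L'Hôpital's rule the quotient is (343*cos(7*s))/(6); substituting s = 0 gives 343/6.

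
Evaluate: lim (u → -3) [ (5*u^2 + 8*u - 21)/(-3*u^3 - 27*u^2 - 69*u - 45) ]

At u = -3 both the top and bottom vanish — a removable singularity. Factoring out (u + 3) from each leaves (5*u - 7)/(-3*u^2 - 18*u - 15), which at u = -3 equals -11/6.

-11/6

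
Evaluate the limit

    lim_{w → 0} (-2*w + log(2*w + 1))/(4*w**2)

-1/2

Direct substitution gives 0/0.
Apply L'Hôpital: lim (-2 + 2/(2*w + 1))/(8*w), still 0/0.
After 2 applications of L'Hôpital's rule the quotient is (-4/(2*w + 1)^2)/(8); substituting w = 0 gives -1/2.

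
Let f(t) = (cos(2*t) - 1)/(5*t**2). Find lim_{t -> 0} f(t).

-2/5

Direct substitution gives 0/0.
Apply L'Hôpital: lim (-2*sin(2*t))/(10*t), still 0/0.
After 2 applications of L'Hôpital's rule the quotient is (-4*cos(2*t))/(10); substituting t = 0 gives -2/5.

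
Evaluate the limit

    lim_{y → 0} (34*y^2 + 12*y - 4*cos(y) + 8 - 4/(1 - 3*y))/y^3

-108

Substitution gives 0/0 (the numerator vanishes to order 3).
Expand each term to order y^3: the coefficient of y^3 in -4·cos(y) is 0 and in -4·1/(1 - 3y) is -108.
Lower-order terms cancel with the polynomial part, so the numerator is (-108)·y^3 + o(y^3), and the limit is (-108)/(1) = -108.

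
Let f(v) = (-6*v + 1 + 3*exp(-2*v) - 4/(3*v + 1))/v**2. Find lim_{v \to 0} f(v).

-30

Substitution gives 0/0; apply L'Hôpital's rule 2 times.
After differentiating numerator and denominator 2 times the quotient is (12*e^(-2*v) - 72/(3*v + 1)^3)/(2); at v = 0 this is -30.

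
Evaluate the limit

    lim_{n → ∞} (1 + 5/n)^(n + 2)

e^(5)

The base → 1 and the exponent → ∞: a 1^∞ form.
Take logarithms: (n + 2)·ln(1 + 5/n). Since ln(1+u) ~ u for small u, this behaves like (n)·(5/n) → 5.
So the limit is e^(5).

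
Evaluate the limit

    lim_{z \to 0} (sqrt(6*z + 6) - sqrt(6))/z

√(6)/2

Substitution gives 0/0. Multiply numerator and denominator by the conjugate √(6 + 6z) + √6.
The numerator becomes (6 + 6z) − 6 = 6z, so the expression simplifies to 6/(√(6 + 6z) + √6).
Letting z → 0 gives 6/(2√6) = √(6)/2.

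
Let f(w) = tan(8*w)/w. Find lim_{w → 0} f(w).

Substitution gives 0/0.
Since tan(u)/u → 1 as u → 0, tan(8w)/(8w) → 1 and the limit is 8.

8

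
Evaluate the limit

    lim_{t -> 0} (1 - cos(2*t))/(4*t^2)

Substitution gives 0/0.
Use (1 − cos u)/u² → 1/2 with u = 2t: the limit is 2²/(2·4) = 1/2.

1/2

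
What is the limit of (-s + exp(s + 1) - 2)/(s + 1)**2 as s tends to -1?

Direct substitution gives 0/0.
Apply L'Hôpital: lim (e^(s + 1) - 1)/(2*s + 2), still 0/0.
After 2 applications of L'Hôpital's rule the quotient is (e^(s + 1))/(2); substituting s = -1 gives 1/2.

1/2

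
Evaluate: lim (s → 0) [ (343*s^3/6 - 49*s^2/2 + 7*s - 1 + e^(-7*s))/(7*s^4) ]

Direct substitution gives 0/0.
Apply L'Hôpital: lim (343*s^2/2 - 49*s + 7 - 7*e^(-7*s))/(28*s^3), still 0/0.
Apply L'Hôpital: lim (343*s - 49 + 49*e^(-7*s))/(84*s^2), still 0/0.
Apply L'Hôpital: lim (343 - 343*e^(-7*s))/(168*s), still 0/0.
After 4 applications of L'Hôpital's rule the quotient is (2401*e^(-7*s))/(168); substituting s = 0 gives 343/24.

343/24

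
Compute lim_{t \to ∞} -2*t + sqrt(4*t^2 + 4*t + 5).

An ∞ − ∞ form. Rationalising with the conjugate, the difference becomes (4t + 5) / (√(4*t^2 + 4*t + 5) + 2t).
For large t the denominator behaves like 2·2t, so the quotient tends to 4/4 = 1.

1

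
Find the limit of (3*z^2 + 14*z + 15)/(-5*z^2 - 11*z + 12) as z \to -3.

-4/19

At z = -3 both the top and bottom vanish — a removable singularity. Factoring out (z + 3) from each leaves (3*z + 5)/(4 - 5*z), which at z = -3 equals -4/19.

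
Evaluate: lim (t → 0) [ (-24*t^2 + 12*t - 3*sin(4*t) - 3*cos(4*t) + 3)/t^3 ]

32

Substitution gives 0/0 (the numerator vanishes to order 3).
Expand each term to order t^3: the coefficient of t^3 in -3·cos(4t) is 0 and in -3·sin(4t) is 32.
Lower-order terms cancel with the polynomial part, so the numerator is (32)·t^3 + o(t^3), and the limit is (32)/(1) = 32.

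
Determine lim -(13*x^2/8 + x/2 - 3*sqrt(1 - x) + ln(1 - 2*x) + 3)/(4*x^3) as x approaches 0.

119/192

Substitution gives 0/0; apply L'Hôpital's rule 3 times.
After differentiating numerator and denominator 3 times the quotient is (16/(2*x - 1)^3 + 9/(8*(1 - x)^(5/2)))/(-24); at x = 0 this is 119/192.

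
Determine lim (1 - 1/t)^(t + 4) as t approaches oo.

e^(-1)

The base → 1 and the exponent → ∞: a 1^∞ form.
Take logarithms: (t + 4)·ln(1 - 1/t). Since ln(1+u) ~ u for small u, this behaves like (t)·(-1/t) → -1.
So the limit is e^(-1).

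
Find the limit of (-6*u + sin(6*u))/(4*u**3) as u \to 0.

Direct substitution gives 0/0.
Apply L'Hôpital: lim (6*cos(6*u) - 6)/(12*u^2), still 0/0.
Apply L'Hôpital: lim (-36*sin(6*u))/(24*u), still 0/0.
After 3 applications of L'Hôpital's rule the quotient is (-216*cos(6*u))/(24); substituting u = 0 gives -9.

-9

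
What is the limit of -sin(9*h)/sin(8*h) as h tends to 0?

-9/8

Substitution gives 0/0.
Divide numerator and denominator by h: sin(9h)/h → 9 and sin(8h)/h → 8, so the limit is -1·9/8 = -9/8.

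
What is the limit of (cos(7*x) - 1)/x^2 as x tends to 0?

-49/2

Direct substitution gives 0/0.
Apply L'Hôpital: lim (-7*sin(7*x))/(2*x), still 0/0.
After 2 applications of L'Hôpital's rule the quotient is (-49*cos(7*x))/(2); substituting x = 0 gives -49/2.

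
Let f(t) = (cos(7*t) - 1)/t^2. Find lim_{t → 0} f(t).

-49/2

Direct substitution gives 0/0.
Apply L'Hôpital: lim (-7*sin(7*t))/(2*t), still 0/0.
After 2 applications of L'Hôpital's rule the quotient is (-49*cos(7*t))/(2); substituting t = 0 gives -49/2.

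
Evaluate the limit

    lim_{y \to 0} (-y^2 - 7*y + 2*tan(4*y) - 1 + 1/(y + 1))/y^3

125/3

Substitution gives 0/0; apply L'Hôpital's rule 3 times.
After differentiating numerator and denominator 3 times the quotient is (2*(128*(y + 1)^4*(3*tan(4*y)^2 + 1)/cos(4*y)^2 - 3)/(y + 1)^4)/(6); at y = 0 this is 125/3.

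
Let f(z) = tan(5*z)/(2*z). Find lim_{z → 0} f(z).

5/2

Substitution gives 0/0.
Since tan(u)/u → 1 as u → 0, tan(5z)/(5z) → 1 and the limit is 5/2.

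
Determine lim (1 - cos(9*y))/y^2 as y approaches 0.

Substitution gives 0/0.
Use (1 − cos u)/u² → 1/2 with u = 9y: the limit is 9²/(2·1) = 81/2.

81/2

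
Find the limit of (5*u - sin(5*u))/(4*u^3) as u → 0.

125/24

Direct substitution gives 0/0.
Apply L'Hôpital: lim (5 - 5*cos(5*u))/(12*u^2), still 0/0.
Apply L'Hôpital: lim (25*sin(5*u))/(24*u), still 0/0.
After 3 applications of L'Hôpital's rule the quotient is (125*cos(5*u))/(24); substituting u = 0 gives 125/24.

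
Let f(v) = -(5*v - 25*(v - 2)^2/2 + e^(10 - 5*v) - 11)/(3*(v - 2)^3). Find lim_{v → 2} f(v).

Direct substitution gives 0/0.
Apply L'Hôpital: lim (-25*v - 5*e^(10 - 5*v) + 55)/(-9*(v - 2)^2), still 0/0.
Apply L'Hôpital: lim (25*e^(10 - 5*v) - 25)/(36 - 18*v), still 0/0.
After 3 applications of L'Hôpital's rule the quotient is (-125*e^(10 - 5*v))/(-18); substituting v = 2 gives 125/18.

125/18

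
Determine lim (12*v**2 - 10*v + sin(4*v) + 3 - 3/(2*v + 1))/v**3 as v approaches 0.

40/3

Substitution gives 0/0 (the numerator vanishes to order 3).
Expand each term to order v^3: the coefficient of v^3 in sin(4v) is -32/3 and in -3·1/(1 + 2v) is 24.
Lower-order terms cancel with the polynomial part, so the numerator is (40/3)·v^3 + o(v^3), and the limit is (40/3)/(1) = 40/3.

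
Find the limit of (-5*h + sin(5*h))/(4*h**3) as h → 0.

Direct substitution gives 0/0.
Apply L'Hôpital: lim (5*cos(5*h) - 5)/(12*h^2), still 0/0.
Apply L'Hôpital: lim (-25*sin(5*h))/(24*h), still 0/0.
After 3 applications of L'Hôpital's rule the quotient is (-125*cos(5*h))/(24); substituting h = 0 gives -125/24.

-125/24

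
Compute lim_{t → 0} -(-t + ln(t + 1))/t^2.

Direct substitution gives 0/0.
Apply L'Hôpital: lim (-1 + 1/(t + 1))/(-2*t), still 0/0.
After 2 applications of L'Hôpital's rule the quotient is (-1/(t + 1)^2)/(-2); substituting t = 0 gives 1/2.

1/2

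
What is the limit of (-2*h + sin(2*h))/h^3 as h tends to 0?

Direct substitution gives 0/0.
Apply L'Hôpital: lim (2*cos(2*h) - 2)/(3*h^2), still 0/0.
Apply L'Hôpital: lim (-4*sin(2*h))/(6*h), still 0/0.
After 3 applications of L'Hôpital's rule the quotient is (-8*cos(2*h))/(6); substituting h = 0 gives -4/3.

-4/3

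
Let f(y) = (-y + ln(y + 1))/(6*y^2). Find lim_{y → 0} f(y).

-1/12

Direct substitution gives 0/0.
Apply L'Hôpital: lim (-1 + 1/(y + 1))/(12*y), still 0/0.
After 2 applications of L'Hôpital's rule the quotient is (-1/(y + 1)^2)/(12); substituting y = 0 gives -1/12.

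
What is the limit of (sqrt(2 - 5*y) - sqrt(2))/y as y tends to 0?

-5*√(2)/4

Substitution gives 0/0. Multiply numerator and denominator by the conjugate √(2 - 5y) + √2.
The numerator becomes (2 - 5y) − 2 = -5y, so the expression simplifies to -5/(√(2 - 5y) + √2).
Letting y → 0 gives -5/(2√2) = -5*√(2)/4.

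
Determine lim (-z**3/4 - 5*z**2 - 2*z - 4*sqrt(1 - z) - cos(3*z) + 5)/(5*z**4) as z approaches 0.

Substitution gives 0/0 (the numerator vanishes to order 4).
Expand each term to order z^4: the coefficient of z^4 in -4·√(1 - z) is 5/32 and in −cos(3z) is -27/8.
Lower-order terms cancel with the polynomial part, so the numerator is (-103/32)·z^4 + o(z^4), and the limit is (-103/32)/(5) = -103/160.

-103/160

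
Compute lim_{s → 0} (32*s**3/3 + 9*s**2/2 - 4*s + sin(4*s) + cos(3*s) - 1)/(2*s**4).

27/16

Substitution gives 0/0; apply L'Hôpital's rule 4 times.
After differentiating numerator and denominator 4 times the quotient is (256*sin(4*s) + 81*cos(3*s))/(48); at s = 0 this is 27/16.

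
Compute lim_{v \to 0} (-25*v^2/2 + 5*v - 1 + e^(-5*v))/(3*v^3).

Direct substitution gives 0/0.
Apply L'Hôpital: lim (-25*v + 5 - 5*e^(-5*v))/(9*v^2), still 0/0.
Apply L'Hôpital: lim (-25 + 25*e^(-5*v))/(18*v), still 0/0.
After 3 applications of L'Hôpital's rule the quotient is (-125*e^(-5*v))/(18); substituting v = 0 gives -125/18.

-125/18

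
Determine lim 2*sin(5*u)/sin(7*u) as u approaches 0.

Substitution gives 0/0.
Divide numerator and denominator by u: sin(5u)/u → 5 and sin(7u)/u → 7, so the limit is 2·5/7 = 10/7.

10/7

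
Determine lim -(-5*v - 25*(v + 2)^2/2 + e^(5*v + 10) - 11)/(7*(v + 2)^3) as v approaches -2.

Direct substitution gives 0/0.
Apply L'Hôpital: lim (-25*v + 5*e^(5*v + 10) - 55)/(-21*(v + 2)^2), still 0/0.
Apply L'Hôpital: lim (25*e^(5*v + 10) - 25)/(-42*v - 84), still 0/0.
After 3 applications of L'Hôpital's rule the quotient is (125*e^(5*v + 10))/(-42); substituting v = -2 gives -125/42.

-125/42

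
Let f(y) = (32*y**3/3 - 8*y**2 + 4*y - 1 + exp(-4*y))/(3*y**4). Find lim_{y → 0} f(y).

Direct substitution gives 0/0.
Apply L'Hôpital: lim (32*y^2 - 16*y + 4 - 4*e^(-4*y))/(12*y^3), still 0/0.
Apply L'Hôpital: lim (64*y - 16 + 16*e^(-4*y))/(36*y^2), still 0/0.
Apply L'Hôpital: lim (64 - 64*e^(-4*y))/(72*y), still 0/0.
After 4 applications of L'Hôpital's rule the quotient is (256*e^(-4*y))/(72); substituting y = 0 gives 32/9.

32/9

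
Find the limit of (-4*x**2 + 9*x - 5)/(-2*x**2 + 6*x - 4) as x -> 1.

Direct substitution gives 0/0, so factor. Both numerator and denominator have (x - 1) as a factor.
After cancelling, the expression reduces to (5 - 4*x)/(4 - 2*x).
Substituting x = 1 gives 1/2.

1/2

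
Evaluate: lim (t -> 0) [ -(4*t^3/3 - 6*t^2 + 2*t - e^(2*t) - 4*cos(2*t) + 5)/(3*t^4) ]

Substitution gives 0/0 (the numerator vanishes to order 4).
Expand each term to order t^4: the coefficient of t^4 in −e^(2t) is -2/3 and in -4·cos(2t) is -8/3.
Lower-order terms cancel with the polynomial part, so the numerator is (-10/3)·t^4 + o(t^4), and the limit is (-10/3)/(-3) = 10/9.

10/9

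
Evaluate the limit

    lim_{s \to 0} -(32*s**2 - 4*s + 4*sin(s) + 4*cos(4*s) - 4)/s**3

2/3

Substitution gives 0/0; apply L'Hôpital's rule 3 times.
After differentiating numerator and denominator 3 times the quotient is (256*sin(4*s) - 4*cos(s))/(-6); at s = 0 this is 2/3.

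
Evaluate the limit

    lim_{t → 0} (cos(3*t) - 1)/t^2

-9/2

Direct substitution gives 0/0.
Apply L'Hôpital: lim (-3*sin(3*t))/(2*t), still 0/0.
After 2 applications of L'Hôpital's rule the quotient is (-9*cos(3*t))/(2); substituting t = 0 gives -9/2.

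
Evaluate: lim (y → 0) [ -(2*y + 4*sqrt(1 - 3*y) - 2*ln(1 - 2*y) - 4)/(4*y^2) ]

1/8

Substitution gives 0/0 (the numerator vanishes to order 2).
Expand each term to order y^2: the coefficient of y^2 in 4·√(1 - 3y) is -9/2 and in -2·ln(1 - 2y) is 4.
Lower-order terms cancel with the polynomial part, so the numerator is (-1/2)·y^2 + o(y^2), and the limit is (-1/2)/(-4) = 1/8.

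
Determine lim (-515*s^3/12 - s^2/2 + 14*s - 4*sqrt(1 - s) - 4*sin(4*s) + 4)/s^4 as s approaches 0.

Substitution gives 0/0 (the numerator vanishes to order 4).
Expand each term to order s^4: the coefficient of s^4 in -4·√(1 - s) is 5/32 and in -4·sin(4s) is 0.
Lower-order terms cancel with the polynomial part, so the numerator is (5/32)·s^4 + o(s^4), and the limit is (5/32)/(1) = 5/32.

5/32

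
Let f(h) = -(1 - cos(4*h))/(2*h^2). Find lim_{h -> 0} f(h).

Substitution gives 0/0.
Use (1 − cos u)/u² → 1/2 with u = 4h: the limit is 4²/(2·(-2)) = -4.

-4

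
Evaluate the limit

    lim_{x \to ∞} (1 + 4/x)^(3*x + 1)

Let L be the limit and take ln: ln L = lim (3x + 1)·ln(1 + 4/x) = lim (3x + 1)·(4/x + O(1/x²)) = 12.
Hence L = e^(12).

e^(12)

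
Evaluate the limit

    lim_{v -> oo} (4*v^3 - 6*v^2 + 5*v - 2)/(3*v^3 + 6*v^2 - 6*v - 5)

4/3

Numerator and denominator both have degree 3.
Dividing every term by v^3, all lower-order terms vanish and the limit is the ratio of leading coefficients, 4/(3) = 4/3.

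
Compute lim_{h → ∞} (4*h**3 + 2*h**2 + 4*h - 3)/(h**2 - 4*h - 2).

∞

The numerator has higher degree (3 > 2); the quotient behaves like (4/(1))·h^1 for large |h|.
As h → +∞ this diverges to ∞.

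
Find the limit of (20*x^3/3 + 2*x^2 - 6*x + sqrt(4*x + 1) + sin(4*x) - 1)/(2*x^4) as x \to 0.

Substitution gives 0/0; apply L'Hôpital's rule 4 times.
After differentiating numerator and denominator 4 times the quotient is (256*sin(4*x) - 240/(4*x + 1)^(7/2))/(48); at x = 0 this is -5.

-5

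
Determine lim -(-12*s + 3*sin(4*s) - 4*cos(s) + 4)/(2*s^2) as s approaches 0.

Substitution gives 0/0 (the numerator vanishes to order 2).
Expand each term to order s^2: the coefficient of s^2 in -4·cos(s) is 2 and in 3·sin(4s) is 0.
Lower-order terms cancel with the polynomial part, so the numerator is (2)·s^2 + o(s^2), and the limit is (2)/(-2) = -1.

-1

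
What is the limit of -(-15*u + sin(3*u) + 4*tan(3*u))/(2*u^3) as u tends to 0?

Substitution gives 0/0 (the numerator vanishes to order 3).
Expand each term to order u^3: the coefficient of u^3 in sin(3u) is -9/2 and in 4·tan(3u) is 36.
Lower-order terms cancel with the polynomial part, so the numerator is (63/2)·u^3 + o(u^3), and the limit is (63/2)/(-2) = -63/4.

-63/4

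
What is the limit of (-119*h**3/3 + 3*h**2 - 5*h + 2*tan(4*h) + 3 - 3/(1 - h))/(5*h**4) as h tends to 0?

-3/5

Substitution gives 0/0 (the numerator vanishes to order 4).
Expand each term to order h^4: the coefficient of h^4 in -3·1/(1 - h) is -3 and in 2·tan(4h) is 0.
Lower-order terms cancel with the polynomial part, so the numerator is (-3)·h^4 + o(h^4), and the limit is (-3)/(5) = -3/5.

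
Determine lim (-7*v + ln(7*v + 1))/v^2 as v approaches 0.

-49/2

Direct substitution gives 0/0.
Apply L'Hôpital: lim (-7 + 7/(7*v + 1))/(2*v), still 0/0.
After 2 applications of L'Hôpital's rule the quotient is (-49/(7*v + 1)^2)/(2); substituting v = 0 gives -49/2.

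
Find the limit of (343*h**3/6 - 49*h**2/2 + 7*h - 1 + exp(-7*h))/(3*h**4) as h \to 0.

Direct substitution gives 0/0.
Apply L'Hôpital: lim (343*h^2/2 - 49*h + 7 - 7*e^(-7*h))/(12*h^3), still 0/0.
Apply L'Hôpital: lim (343*h - 49 + 49*e^(-7*h))/(36*h^2), still 0/0.
Apply L'Hôpital: lim (343 - 343*e^(-7*h))/(72*h), still 0/0.
After 4 applications of L'Hôpital's rule the quotient is (2401*e^(-7*h))/(72); substituting h = 0 gives 2401/72.

2401/72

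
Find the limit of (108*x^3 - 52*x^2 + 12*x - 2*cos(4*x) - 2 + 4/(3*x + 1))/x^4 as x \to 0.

Substitution gives 0/0 (the numerator vanishes to order 4).
Expand each term to order x^4: the coefficient of x^4 in 4·1/(1 + 3x) is 324 and in -2·cos(4x) is -64/3.
Lower-order terms cancel with the polynomial part, so the numerator is (908/3)·x^4 + o(x^4), and the limit is (908/3)/(1) = 908/3.

908/3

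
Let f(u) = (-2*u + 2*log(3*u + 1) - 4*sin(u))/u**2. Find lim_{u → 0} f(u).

Substitution gives 0/0; apply L'Hôpital's rule 2 times.
After differentiating numerator and denominator 2 times the quotient is (4*sin(u) - 18/(3*u + 1)^2)/(2); at u = 0 this is -9.

-9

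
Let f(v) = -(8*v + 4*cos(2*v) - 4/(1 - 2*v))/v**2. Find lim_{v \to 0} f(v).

Substitution gives 0/0 (the numerator vanishes to order 2).
Expand each term to order v^2: the coefficient of v^2 in 4·cos(2v) is -8 and in -4·1/(1 - 2v) is -16.
Lower-order terms cancel with the polynomial part, so the numerator is (-24)·v^2 + o(v^2), and the limit is (-24)/(-1) = 24.

24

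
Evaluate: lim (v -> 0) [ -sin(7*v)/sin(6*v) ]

Substitution gives 0/0.
Divide numerator and denominator by v: sin(7v)/v → 7 and sin(6v)/v → 6, so the limit is -1·7/6 = -7/6.

-7/6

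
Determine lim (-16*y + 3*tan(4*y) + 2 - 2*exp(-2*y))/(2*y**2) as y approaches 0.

Substitution gives 0/0; apply L'Hôpital's rule 2 times.
After differentiating numerator and denominator 2 times the quotient is (96*tan(4*y)/cos(4*y)^2 - 8*e^(-2*y))/(4); at y = 0 this is -2.

-2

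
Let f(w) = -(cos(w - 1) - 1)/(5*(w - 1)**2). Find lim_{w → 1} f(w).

Direct substitution gives 0/0.
Apply L'Hôpital: lim (-sin(w - 1))/(10 - 10*w), still 0/0.
After 2 applications of L'Hôpital's rule the quotient is (-cos(w - 1))/(-10); substituting w = 1 gives 1/10.

1/10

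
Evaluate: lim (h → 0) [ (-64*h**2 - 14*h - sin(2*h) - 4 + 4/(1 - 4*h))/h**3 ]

Substitution gives 0/0 (the numerator vanishes to order 3).
Expand each term to order h^3: the coefficient of h^3 in −sin(2h) is 4/3 and in 4·1/(1 - 4h) is 256.
Lower-order terms cancel with the polynomial part, so the numerator is (772/3)·h^3 + o(h^3), and the limit is (772/3)/(1) = 772/3.

772/3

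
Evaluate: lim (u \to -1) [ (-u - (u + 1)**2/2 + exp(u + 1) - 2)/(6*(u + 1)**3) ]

1/36

Direct substitution gives 0/0.
Apply L'Hôpital: lim (-u + e^(u + 1) - 2)/(18*(u + 1)^2), still 0/0.
Apply L'Hôpital: lim (e^(u + 1) - 1)/(36*u + 36), still 0/0.
After 3 applications of L'Hôpital's rule the quotient is (e^(u + 1))/(36); substituting u = -1 gives 1/36.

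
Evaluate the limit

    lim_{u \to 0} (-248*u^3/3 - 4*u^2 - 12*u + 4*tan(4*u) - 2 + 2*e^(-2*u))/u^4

4/3

Substitution gives 0/0 (the numerator vanishes to order 4).
Expand each term to order u^4: the coefficient of u^4 in 2·e^(-2u) is 4/3 and in 4·tan(4u) is 0.
Lower-order terms cancel with the polynomial part, so the numerator is (4/3)·u^4 + o(u^4), and the limit is (4/3)/(1) = 4/3.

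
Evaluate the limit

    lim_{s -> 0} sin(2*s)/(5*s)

Substitution gives 0/0.
Write it as (2/5)·sin(2s)/(2s); since sin(u)/u → 1, the limit is 2/5.

2/5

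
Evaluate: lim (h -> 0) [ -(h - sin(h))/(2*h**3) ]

-1/12

Direct substitution gives 0/0.
Apply L'Hôpital: lim (1 - cos(h))/(-6*h^2), still 0/0.
Apply L'Hôpital: lim (sin(h))/(-12*h), still 0/0.
After 3 applications of L'Hôpital's rule the quotient is (cos(h))/(-12); substituting h = 0 gives -1/12.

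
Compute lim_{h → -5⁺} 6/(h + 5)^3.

∞

As h → -5⁺, (h + 5) → 0⁺, so (h + 5)^3 → 0⁺ and 6/(h + 5)^3 → ∞.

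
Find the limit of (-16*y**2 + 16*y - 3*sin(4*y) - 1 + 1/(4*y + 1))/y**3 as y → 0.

Substitution gives 0/0; apply L'Hôpital's rule 3 times.
After differentiating numerator and denominator 3 times the quotient is (192*cos(4*y) - 384/(4*y + 1)^4)/(6); at y = 0 this is -32.

-32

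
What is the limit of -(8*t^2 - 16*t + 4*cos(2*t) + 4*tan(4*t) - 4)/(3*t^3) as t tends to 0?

-256/9

Substitution gives 0/0; apply L'Hôpital's rule 3 times.
After differentiating numerator and denominator 3 times the quotient is (32*sin(2*t) + 1536*tan(4*t)^4 + 2048*tan(4*t)^2 + 512)/(-18); at t = 0 this is -256/9.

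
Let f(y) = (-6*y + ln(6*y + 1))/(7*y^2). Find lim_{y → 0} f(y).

Direct substitution gives 0/0.
Apply L'Hôpital: lim (-6 + 6/(6*y + 1))/(14*y), still 0/0.
After 2 applications of L'Hôpital's rule the quotient is (-36/(6*y + 1)^2)/(14); substituting y = 0 gives -18/7.

-18/7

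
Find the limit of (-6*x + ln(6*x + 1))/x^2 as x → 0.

Direct substitution gives 0/0.
Apply L'Hôpital: lim (-6 + 6/(6*x + 1))/(2*x), still 0/0.
After 2 applications of L'Hôpital's rule the quotient is (-36/(6*x + 1)^2)/(2); substituting x = 0 gives -18.

-18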